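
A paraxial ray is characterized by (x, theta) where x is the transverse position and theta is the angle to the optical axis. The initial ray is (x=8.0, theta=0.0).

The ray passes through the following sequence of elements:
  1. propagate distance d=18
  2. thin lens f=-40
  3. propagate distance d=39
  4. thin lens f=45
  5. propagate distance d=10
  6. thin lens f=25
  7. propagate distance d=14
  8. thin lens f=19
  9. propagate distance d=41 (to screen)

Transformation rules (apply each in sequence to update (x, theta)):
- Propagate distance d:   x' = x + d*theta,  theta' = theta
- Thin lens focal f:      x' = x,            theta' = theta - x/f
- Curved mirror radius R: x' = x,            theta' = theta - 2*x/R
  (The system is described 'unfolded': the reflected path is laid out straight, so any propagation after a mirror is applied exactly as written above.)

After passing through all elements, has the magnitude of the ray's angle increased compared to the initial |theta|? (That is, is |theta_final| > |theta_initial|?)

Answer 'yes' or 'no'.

Answer: yes

Derivation:
Initial: x=8.0000 theta=0.0000
After 1 (propagate distance d=18): x=8.0000 theta=0.0000
After 2 (thin lens f=-40): x=8.0000 theta=0.2000
After 3 (propagate distance d=39): x=15.8000 theta=0.2000
After 4 (thin lens f=45): x=15.8000 theta=-34/225 (≈-0.1511)
After 5 (propagate distance d=10): x=643/45 (≈14.2889) theta=-34/225 (≈-0.1511)
After 6 (thin lens f=25): x=643/45 (≈14.2889) theta=-271/375 (≈-0.7227)
After 7 (propagate distance d=14): x=4693/1125 (≈4.1716) theta=-271/375 (≈-0.7227)
After 8 (thin lens f=19): x=4693/1125 (≈4.1716) theta=-212/225 (≈-0.9422)
After 9 (propagate distance d=41 (to screen)): x=-38767/1125 (≈-34.4596) theta=-212/225 (≈-0.9422)
|theta_initial|=0.0000 |theta_final|=212/225 (≈0.9422) -> increased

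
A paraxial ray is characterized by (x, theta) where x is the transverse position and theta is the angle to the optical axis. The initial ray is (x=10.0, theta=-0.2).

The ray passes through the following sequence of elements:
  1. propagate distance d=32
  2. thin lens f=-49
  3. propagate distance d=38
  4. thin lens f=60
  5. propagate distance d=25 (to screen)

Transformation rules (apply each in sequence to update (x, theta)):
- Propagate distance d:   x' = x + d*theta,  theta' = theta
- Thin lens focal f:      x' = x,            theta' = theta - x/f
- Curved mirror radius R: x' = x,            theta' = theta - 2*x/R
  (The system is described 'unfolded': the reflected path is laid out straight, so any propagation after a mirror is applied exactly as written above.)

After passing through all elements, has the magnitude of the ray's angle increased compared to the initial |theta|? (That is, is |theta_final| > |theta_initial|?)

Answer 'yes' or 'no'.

Initial: x=10.0000 theta=-0.2000
After 1 (propagate distance d=32): x=3.6000 theta=-0.2000
After 2 (thin lens f=-49): x=3.6000 theta=-31/245 (≈-0.1265)
After 3 (propagate distance d=38): x=-296/245 (≈-1.2082) theta=-31/245 (≈-0.1265)
After 4 (thin lens f=60): x=-296/245 (≈-1.2082) theta=-391/3675 (≈-0.1064)
After 5 (propagate distance d=25 (to screen)): x=-2843/735 (≈-3.8680) theta=-391/3675 (≈-0.1064)
|theta_initial|=0.2000 |theta_final|=391/3675 (≈0.1064) -> not increased

Answer: no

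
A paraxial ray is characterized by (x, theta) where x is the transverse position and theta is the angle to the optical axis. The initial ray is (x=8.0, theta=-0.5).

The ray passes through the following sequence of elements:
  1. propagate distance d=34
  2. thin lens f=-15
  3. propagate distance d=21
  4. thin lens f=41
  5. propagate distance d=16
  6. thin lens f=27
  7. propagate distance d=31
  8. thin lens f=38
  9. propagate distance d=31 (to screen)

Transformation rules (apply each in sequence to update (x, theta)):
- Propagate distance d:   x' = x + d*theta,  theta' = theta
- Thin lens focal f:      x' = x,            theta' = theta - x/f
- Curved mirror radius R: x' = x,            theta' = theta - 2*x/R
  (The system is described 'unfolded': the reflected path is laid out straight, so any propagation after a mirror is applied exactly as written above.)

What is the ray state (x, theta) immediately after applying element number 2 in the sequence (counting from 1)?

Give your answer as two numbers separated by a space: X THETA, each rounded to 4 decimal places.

Answer: -9.0000 -1.1000

Derivation:
Initial: x=8.0000 theta=-0.5000
After 1 (propagate distance d=34): x=-9.0000 theta=-0.5000
After 2 (thin lens f=-15): x=-9.0000 theta=-1.1000
Rounded to 4 decimal places: x = -9.0000, theta = -1.1000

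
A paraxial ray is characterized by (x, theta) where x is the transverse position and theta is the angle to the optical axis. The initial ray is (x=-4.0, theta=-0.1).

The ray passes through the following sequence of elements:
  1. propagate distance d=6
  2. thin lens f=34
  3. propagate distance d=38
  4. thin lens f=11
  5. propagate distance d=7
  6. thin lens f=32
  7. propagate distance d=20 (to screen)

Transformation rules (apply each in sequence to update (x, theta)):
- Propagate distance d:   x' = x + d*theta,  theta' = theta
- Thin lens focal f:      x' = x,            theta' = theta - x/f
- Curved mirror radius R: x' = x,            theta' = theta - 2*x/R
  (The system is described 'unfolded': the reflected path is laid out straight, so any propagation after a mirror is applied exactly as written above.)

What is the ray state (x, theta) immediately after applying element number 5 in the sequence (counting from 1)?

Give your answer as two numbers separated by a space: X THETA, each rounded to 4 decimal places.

Initial: x=-4.0000 theta=-0.1000
After 1 (propagate distance d=6): x=-4.6000 theta=-0.1000
After 2 (thin lens f=34): x=-4.6000 theta=3/85 (≈0.0353)
After 3 (propagate distance d=38): x=-277/85 (≈-3.2588) theta=3/85 (≈0.0353)
After 4 (thin lens f=11): x=-277/85 (≈-3.2588) theta=62/187 (≈0.3316)
After 5 (propagate distance d=7): x=-877/935 (≈-0.9380) theta=62/187 (≈0.3316)
Rounded to 4 decimal places: x = -0.9380, theta = 0.3316

Answer: -0.9380 0.3316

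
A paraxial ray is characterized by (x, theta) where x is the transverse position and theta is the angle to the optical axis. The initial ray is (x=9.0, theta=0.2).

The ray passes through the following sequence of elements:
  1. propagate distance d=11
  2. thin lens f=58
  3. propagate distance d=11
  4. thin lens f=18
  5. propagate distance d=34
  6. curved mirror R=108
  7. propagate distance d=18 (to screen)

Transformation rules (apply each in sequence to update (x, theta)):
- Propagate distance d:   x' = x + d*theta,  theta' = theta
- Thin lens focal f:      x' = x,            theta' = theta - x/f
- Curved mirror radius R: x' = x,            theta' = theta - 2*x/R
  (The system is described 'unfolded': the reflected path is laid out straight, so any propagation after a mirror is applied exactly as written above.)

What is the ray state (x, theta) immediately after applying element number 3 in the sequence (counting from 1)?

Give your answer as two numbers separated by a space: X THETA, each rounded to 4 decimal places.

Initial: x=9.0000 theta=0.2000
After 1 (propagate distance d=11): x=11.2000 theta=0.2000
After 2 (thin lens f=58): x=11.2000 theta=1/145 (≈0.0069)
After 3 (propagate distance d=11): x=327/29 (≈11.2759) theta=1/145 (≈0.0069)
Rounded to 4 decimal places: x = 11.2759, theta = 0.0069

Answer: 11.2759 0.0069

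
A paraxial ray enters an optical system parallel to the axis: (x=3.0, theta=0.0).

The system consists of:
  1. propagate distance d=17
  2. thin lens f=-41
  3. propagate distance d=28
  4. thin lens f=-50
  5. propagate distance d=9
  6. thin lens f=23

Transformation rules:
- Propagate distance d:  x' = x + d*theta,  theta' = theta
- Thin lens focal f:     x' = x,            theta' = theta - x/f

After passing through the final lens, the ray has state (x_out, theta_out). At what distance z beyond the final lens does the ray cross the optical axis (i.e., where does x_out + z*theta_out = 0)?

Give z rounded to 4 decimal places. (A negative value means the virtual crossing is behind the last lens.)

Answer: 58.2864

Derivation:
Initial: x=3.0000 theta=0.0000
After 1 (propagate distance d=17): x=3.0000 theta=0.0000
After 2 (thin lens f=-41): x=3.0000 theta=3/41 (≈0.0732)
After 3 (propagate distance d=28): x=207/41 (≈5.0488) theta=3/41 (≈0.0732)
After 4 (thin lens f=-50): x=207/41 (≈5.0488) theta=357/2050 (≈0.1741)
After 5 (propagate distance d=9): x=13563/2050 (≈6.6161) theta=357/2050 (≈0.1741)
After 6 (thin lens f=23): x=13563/2050 (≈6.6161) theta=-2676/23575 (≈-0.1135)
z_focus = -x_out/theta_out = -(13563/2050)/(-2676/23575) = 103983/1784 ≈ 58.2864
Rounded to 4 decimal places: z = 58.2864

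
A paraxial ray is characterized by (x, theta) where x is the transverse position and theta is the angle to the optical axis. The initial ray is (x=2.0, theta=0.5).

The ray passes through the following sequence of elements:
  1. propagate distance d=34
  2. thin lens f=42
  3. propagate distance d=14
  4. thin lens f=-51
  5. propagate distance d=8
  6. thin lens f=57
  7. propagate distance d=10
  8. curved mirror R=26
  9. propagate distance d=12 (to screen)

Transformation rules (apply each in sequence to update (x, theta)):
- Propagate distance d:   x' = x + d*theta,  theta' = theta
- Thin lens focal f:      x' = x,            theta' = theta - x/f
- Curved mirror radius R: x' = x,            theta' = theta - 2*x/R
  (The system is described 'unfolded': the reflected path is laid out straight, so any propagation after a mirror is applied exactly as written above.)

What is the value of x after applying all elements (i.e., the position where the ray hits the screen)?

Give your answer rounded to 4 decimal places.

Answer: 2.1294

Derivation:
Initial: x=2.0000 theta=0.5000
After 1 (propagate distance d=34): x=19.0000 theta=0.5000
After 2 (thin lens f=42): x=19.0000 theta=1/21 (≈0.0476)
After 3 (propagate distance d=14): x=59/3 (≈19.6667) theta=1/21 (≈0.0476)
After 4 (thin lens f=-51): x=59/3 (≈19.6667) theta=464/1071 (≈0.4332)
After 5 (propagate distance d=8): x=24775/1071 (≈23.1326) theta=464/1071 (≈0.4332)
After 6 (thin lens f=57): x=24775/1071 (≈23.1326) theta=239/8721 (≈0.0274)
After 7 (propagate distance d=10): x=1428905/61047 (≈23.4066) theta=239/8721 (≈0.0274)
After 8 (curved mirror R=26): x=1428905/61047 (≈23.4066) theta=-469052/264537 (≈-1.7731)
After 9 (propagate distance d=12 (to screen)): x=1689893/793611 (≈2.1294) theta=-469052/264537 (≈-1.7731)
Rounded to 4 decimal places: x = 2.1294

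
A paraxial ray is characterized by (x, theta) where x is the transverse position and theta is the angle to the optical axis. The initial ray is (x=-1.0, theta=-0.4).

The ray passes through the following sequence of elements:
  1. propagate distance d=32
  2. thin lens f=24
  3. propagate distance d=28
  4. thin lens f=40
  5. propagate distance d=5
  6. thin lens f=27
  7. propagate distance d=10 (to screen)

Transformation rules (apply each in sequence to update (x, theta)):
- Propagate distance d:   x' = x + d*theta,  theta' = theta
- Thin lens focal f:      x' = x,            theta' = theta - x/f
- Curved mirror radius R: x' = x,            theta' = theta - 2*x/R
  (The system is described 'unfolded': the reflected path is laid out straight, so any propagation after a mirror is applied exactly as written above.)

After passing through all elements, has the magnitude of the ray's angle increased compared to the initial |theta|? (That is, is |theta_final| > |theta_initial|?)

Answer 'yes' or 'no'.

Initial: x=-1.0000 theta=-0.4000
After 1 (propagate distance d=32): x=-13.8000 theta=-0.4000
After 2 (thin lens f=24): x=-13.8000 theta=0.1750
After 3 (propagate distance d=28): x=-8.9000 theta=0.1750
After 4 (thin lens f=40): x=-8.9000 theta=0.3975
After 5 (propagate distance d=5): x=-6.9125 theta=0.3975
After 6 (thin lens f=27): x=-6.9125 theta=3529/5400 (≈0.6535)
After 7 (propagate distance d=10 (to screen)): x=-163/432 (≈-0.3773) theta=3529/5400 (≈0.6535)
|theta_initial|=0.4000 |theta_final|=3529/5400 (≈0.6535) -> increased

Answer: yes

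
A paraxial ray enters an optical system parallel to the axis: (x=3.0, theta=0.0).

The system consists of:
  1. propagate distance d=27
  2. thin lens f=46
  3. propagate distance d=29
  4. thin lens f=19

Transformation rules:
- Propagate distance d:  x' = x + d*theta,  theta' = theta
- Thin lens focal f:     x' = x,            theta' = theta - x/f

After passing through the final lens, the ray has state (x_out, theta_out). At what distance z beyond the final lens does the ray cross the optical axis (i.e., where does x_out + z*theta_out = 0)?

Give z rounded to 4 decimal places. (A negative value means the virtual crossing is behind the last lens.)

Answer: 8.9722

Derivation:
Initial: x=3.0000 theta=0.0000
After 1 (propagate distance d=27): x=3.0000 theta=0.0000
After 2 (thin lens f=46): x=3.0000 theta=-3/46 (≈-0.0652)
After 3 (propagate distance d=29): x=51/46 (≈1.1087) theta=-3/46 (≈-0.0652)
After 4 (thin lens f=19): x=51/46 (≈1.1087) theta=-54/437 (≈-0.1236)
z_focus = -x_out/theta_out = -(51/46)/(-54/437) = 323/36 ≈ 8.9722
Rounded to 4 decimal places: z = 8.9722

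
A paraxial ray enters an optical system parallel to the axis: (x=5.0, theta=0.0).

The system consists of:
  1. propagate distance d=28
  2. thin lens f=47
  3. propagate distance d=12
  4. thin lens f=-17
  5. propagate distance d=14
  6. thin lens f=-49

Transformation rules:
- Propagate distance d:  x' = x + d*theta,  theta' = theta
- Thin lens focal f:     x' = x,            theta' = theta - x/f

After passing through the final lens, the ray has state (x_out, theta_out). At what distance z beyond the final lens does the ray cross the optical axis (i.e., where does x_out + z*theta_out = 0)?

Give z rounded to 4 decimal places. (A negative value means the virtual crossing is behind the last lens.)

Initial: x=5.0000 theta=0.0000
After 1 (propagate distance d=28): x=5.0000 theta=0.0000
After 2 (thin lens f=47): x=5.0000 theta=-5/47 (≈-0.1064)
After 3 (propagate distance d=12): x=175/47 (≈3.7234) theta=-5/47 (≈-0.1064)
After 4 (thin lens f=-17): x=175/47 (≈3.7234) theta=90/799 (≈0.1126)
After 5 (propagate distance d=14): x=4235/799 (≈5.3004) theta=90/799 (≈0.1126)
After 6 (thin lens f=-49): x=4235/799 (≈5.3004) theta=1235/5593 (≈0.2208)
z_focus = -x_out/theta_out = -(4235/799)/(1235/5593) = -5929/247 ≈ -24.0040
Rounded to 4 decimal places: z = -24.0040

Answer: -24.0040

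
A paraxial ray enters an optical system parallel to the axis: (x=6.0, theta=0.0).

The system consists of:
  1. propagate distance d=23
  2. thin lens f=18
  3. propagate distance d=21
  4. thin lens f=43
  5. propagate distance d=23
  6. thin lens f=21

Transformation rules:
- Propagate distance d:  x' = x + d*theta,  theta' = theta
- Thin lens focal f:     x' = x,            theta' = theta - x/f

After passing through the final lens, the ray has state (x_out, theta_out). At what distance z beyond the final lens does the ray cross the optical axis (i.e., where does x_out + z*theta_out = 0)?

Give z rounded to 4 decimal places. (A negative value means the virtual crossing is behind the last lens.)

Initial: x=6.0000 theta=0.0000
After 1 (propagate distance d=23): x=6.0000 theta=0.0000
After 2 (thin lens f=18): x=6.0000 theta=-1/3 (≈-0.3333)
After 3 (propagate distance d=21): x=-1.0000 theta=-1/3 (≈-0.3333)
After 4 (thin lens f=43): x=-1.0000 theta=-40/129 (≈-0.3101)
After 5 (propagate distance d=23): x=-1049/129 (≈-8.1318) theta=-40/129 (≈-0.3101)
After 6 (thin lens f=21): x=-1049/129 (≈-8.1318) theta=209/2709 (≈0.0772)
z_focus = -x_out/theta_out = -(-1049/129)/(209/2709) = 22029/209 ≈ 105.4019
Rounded to 4 decimal places: z = 105.4019

Answer: 105.4019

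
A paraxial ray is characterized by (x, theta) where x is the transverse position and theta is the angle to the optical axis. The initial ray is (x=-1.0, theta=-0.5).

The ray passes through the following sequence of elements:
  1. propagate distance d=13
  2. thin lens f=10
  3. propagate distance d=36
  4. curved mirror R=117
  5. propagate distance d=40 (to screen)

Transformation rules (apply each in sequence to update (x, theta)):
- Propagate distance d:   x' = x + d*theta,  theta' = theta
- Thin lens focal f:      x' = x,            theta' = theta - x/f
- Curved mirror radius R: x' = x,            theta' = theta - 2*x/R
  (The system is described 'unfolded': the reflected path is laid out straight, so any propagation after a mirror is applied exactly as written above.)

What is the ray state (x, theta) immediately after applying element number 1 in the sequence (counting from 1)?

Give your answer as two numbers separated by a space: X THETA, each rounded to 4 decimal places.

Answer: -7.5000 -0.5000

Derivation:
Initial: x=-1.0000 theta=-0.5000
After 1 (propagate distance d=13): x=-7.5000 theta=-0.5000
Rounded to 4 decimal places: x = -7.5000, theta = -0.5000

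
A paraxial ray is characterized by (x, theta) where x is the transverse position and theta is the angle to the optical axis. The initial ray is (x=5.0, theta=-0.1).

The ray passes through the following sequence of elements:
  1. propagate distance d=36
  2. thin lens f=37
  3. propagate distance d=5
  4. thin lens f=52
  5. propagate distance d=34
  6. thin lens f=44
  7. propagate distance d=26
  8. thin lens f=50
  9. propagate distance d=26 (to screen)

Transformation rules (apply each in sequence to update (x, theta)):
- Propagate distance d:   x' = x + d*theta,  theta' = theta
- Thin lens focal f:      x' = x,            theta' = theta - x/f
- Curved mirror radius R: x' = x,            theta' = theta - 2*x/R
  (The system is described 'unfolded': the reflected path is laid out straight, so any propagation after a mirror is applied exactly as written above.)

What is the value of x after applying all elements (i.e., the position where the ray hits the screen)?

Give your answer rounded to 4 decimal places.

Initial: x=5.0000 theta=-0.1000
After 1 (propagate distance d=36): x=1.4000 theta=-0.1000
After 2 (thin lens f=37): x=1.4000 theta=-51/370 (≈-0.1378)
After 3 (propagate distance d=5): x=263/370 (≈0.7108) theta=-51/370 (≈-0.1378)
After 4 (thin lens f=52): x=263/370 (≈0.7108) theta=-583/3848 (≈-0.1515)
After 5 (propagate distance d=34): x=-42717/9620 (≈-4.4404) theta=-583/3848 (≈-0.1515)
After 6 (thin lens f=44): x=-42717/9620 (≈-4.4404) theta=-21413/423280 (≈-0.0506)
After 7 (propagate distance d=26): x=-1218143/211640 (≈-5.7557) theta=-21413/423280 (≈-0.0506)
After 8 (thin lens f=50): x=-1218143/211640 (≈-5.7557) theta=341409/5291000 (≈0.0645)
After 9 (propagate distance d=26 (to screen)): x=-21576941/5291000 (≈-4.0780) theta=341409/5291000 (≈0.0645)
Rounded to 4 decimal places: x = -4.0780

Answer: -4.0780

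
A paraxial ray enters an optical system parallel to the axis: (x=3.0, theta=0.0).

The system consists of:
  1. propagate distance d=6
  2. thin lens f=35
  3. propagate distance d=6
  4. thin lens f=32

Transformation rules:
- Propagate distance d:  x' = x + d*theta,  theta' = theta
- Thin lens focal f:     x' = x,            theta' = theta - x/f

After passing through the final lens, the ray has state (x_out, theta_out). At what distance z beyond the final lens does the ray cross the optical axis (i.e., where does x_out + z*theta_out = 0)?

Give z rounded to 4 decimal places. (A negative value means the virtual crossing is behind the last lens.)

Initial: x=3.0000 theta=0.0000
After 1 (propagate distance d=6): x=3.0000 theta=0.0000
After 2 (thin lens f=35): x=3.0000 theta=-3/35 (≈-0.0857)
After 3 (propagate distance d=6): x=87/35 (≈2.4857) theta=-3/35 (≈-0.0857)
After 4 (thin lens f=32): x=87/35 (≈2.4857) theta=-183/1120 (≈-0.1634)
z_focus = -x_out/theta_out = -(87/35)/(-183/1120) = 928/61 ≈ 15.2131
Rounded to 4 decimal places: z = 15.2131

Answer: 15.2131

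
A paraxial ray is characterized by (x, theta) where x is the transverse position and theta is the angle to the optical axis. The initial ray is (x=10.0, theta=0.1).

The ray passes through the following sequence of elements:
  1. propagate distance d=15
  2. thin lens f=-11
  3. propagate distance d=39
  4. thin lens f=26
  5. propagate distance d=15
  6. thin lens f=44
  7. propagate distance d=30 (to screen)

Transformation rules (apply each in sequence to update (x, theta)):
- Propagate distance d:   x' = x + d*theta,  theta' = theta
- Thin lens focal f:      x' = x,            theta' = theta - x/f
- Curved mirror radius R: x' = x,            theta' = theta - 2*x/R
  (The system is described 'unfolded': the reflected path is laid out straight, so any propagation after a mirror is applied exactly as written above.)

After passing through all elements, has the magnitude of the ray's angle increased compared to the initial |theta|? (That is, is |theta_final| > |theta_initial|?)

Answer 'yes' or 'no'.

Initial: x=10.0000 theta=0.1000
After 1 (propagate distance d=15): x=11.5000 theta=0.1000
After 2 (thin lens f=-11): x=11.5000 theta=63/55 (≈1.1455)
After 3 (propagate distance d=39): x=6179/110 (≈56.1727) theta=63/55 (≈1.1455)
After 4 (thin lens f=26): x=6179/110 (≈56.1727) theta=-2903/2860 (≈-1.0150)
After 5 (propagate distance d=15): x=117109/2860 (≈40.9472) theta=-2903/2860 (≈-1.0150)
After 6 (thin lens f=44): x=117109/2860 (≈40.9472) theta=-244841/125840 (≈-1.9457)
After 7 (propagate distance d=30 (to screen)): x=-1096217/62920 (≈-17.4224) theta=-244841/125840 (≈-1.9457)
|theta_initial|=0.1000 |theta_final|=244841/125840 (≈1.9457) -> increased

Answer: yes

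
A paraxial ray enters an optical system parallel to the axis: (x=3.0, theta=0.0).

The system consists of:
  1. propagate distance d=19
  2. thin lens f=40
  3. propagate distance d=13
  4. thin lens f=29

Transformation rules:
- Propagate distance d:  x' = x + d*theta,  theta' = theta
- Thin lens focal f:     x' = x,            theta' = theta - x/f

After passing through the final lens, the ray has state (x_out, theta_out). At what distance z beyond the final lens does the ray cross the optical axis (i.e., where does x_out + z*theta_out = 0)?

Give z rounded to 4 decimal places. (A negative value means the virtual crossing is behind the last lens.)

Answer: 13.9821

Derivation:
Initial: x=3.0000 theta=0.0000
After 1 (propagate distance d=19): x=3.0000 theta=0.0000
After 2 (thin lens f=40): x=3.0000 theta=-0.0750
After 3 (propagate distance d=13): x=2.0250 theta=-0.0750
After 4 (thin lens f=29): x=2.0250 theta=-21/145 (≈-0.1448)
z_focus = -x_out/theta_out = -(2.0250)/(-21/145) = 783/56 ≈ 13.9821
Rounded to 4 decimal places: z = 13.9821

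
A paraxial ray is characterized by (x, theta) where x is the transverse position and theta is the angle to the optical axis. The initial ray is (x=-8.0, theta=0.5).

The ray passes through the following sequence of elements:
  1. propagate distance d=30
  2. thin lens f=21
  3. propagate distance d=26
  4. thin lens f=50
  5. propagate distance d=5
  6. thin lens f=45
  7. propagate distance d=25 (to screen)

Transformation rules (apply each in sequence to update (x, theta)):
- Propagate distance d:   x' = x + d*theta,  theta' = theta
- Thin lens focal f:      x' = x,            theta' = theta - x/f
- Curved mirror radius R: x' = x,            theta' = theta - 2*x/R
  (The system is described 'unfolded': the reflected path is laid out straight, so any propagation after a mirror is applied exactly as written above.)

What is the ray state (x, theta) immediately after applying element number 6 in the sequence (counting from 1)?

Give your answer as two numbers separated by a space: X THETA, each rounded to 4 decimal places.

Initial: x=-8.0000 theta=0.5000
After 1 (propagate distance d=30): x=7.0000 theta=0.5000
After 2 (thin lens f=21): x=7.0000 theta=1/6 (≈0.1667)
After 3 (propagate distance d=26): x=34/3 (≈11.3333) theta=1/6 (≈0.1667)
After 4 (thin lens f=50): x=34/3 (≈11.3333) theta=-0.0600
After 5 (propagate distance d=5): x=331/30 (≈11.0333) theta=-0.0600
After 6 (thin lens f=45): x=331/30 (≈11.0333) theta=-206/675 (≈-0.3052)
Rounded to 4 decimal places: x = 11.0333, theta = -0.3052

Answer: 11.0333 -0.3052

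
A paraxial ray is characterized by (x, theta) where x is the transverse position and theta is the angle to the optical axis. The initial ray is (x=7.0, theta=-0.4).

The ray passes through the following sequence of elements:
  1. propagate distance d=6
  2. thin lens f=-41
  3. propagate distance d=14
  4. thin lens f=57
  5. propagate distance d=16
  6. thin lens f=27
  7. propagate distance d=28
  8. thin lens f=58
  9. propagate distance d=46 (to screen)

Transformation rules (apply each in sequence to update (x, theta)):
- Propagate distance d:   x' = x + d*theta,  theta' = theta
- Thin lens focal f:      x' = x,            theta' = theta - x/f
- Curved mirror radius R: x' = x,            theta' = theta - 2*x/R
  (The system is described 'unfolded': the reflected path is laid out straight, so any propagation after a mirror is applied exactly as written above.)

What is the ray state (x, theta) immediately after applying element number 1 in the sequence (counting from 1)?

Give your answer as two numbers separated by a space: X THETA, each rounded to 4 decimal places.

Initial: x=7.0000 theta=-0.4000
After 1 (propagate distance d=6): x=4.6000 theta=-0.4000
Rounded to 4 decimal places: x = 4.6000, theta = -0.4000

Answer: 4.6000 -0.4000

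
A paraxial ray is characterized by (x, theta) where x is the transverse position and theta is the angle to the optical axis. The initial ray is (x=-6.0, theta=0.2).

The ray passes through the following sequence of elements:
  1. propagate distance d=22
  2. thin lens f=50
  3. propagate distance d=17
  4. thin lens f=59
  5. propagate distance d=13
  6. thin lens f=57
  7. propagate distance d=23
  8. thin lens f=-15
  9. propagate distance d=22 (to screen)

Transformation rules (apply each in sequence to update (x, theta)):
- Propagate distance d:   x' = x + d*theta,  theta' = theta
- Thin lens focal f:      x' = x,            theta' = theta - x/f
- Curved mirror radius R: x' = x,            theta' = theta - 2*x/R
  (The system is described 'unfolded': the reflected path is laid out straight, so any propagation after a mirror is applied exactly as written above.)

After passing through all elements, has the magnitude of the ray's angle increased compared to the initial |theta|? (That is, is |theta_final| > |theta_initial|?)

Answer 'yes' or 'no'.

Initial: x=-6.0000 theta=0.2000
After 1 (propagate distance d=22): x=-1.6000 theta=0.2000
After 2 (thin lens f=50): x=-1.6000 theta=0.2320
After 3 (propagate distance d=17): x=2.3440 theta=0.2320
After 4 (thin lens f=59): x=2.3440 theta=1418/7375 (≈0.1923)
After 5 (propagate distance d=13): x=35721/7375 (≈4.8435) theta=1418/7375 (≈0.1923)
After 6 (thin lens f=57): x=35721/7375 (≈4.8435) theta=3007/28025 (≈0.1073)
After 7 (propagate distance d=23): x=1024504/140125 (≈7.3114) theta=3007/28025 (≈0.1073)
After 8 (thin lens f=-15): x=1024504/140125 (≈7.3114) theta=65791/110625 (≈0.5947)
After 9 (propagate distance d=22 (to screen)): x=42868198/2101875 (≈20.3952) theta=65791/110625 (≈0.5947)
|theta_initial|=0.2000 |theta_final|=65791/110625 (≈0.5947) -> increased

Answer: yes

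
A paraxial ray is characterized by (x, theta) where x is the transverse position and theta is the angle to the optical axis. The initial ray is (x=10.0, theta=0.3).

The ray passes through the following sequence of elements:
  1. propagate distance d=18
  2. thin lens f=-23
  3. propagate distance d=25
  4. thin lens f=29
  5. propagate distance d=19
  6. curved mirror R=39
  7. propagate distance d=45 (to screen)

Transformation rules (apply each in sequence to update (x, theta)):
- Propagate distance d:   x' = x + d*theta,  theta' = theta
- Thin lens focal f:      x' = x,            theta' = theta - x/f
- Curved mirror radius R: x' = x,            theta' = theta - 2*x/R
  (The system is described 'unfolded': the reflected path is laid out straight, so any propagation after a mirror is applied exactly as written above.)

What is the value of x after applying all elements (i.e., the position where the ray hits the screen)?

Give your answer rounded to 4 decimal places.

Answer: -59.8429

Derivation:
Initial: x=10.0000 theta=0.3000
After 1 (propagate distance d=18): x=15.4000 theta=0.3000
After 2 (thin lens f=-23): x=15.4000 theta=223/230 (≈0.9696)
After 3 (propagate distance d=25): x=9117/230 (≈39.6391) theta=223/230 (≈0.9696)
After 4 (thin lens f=29): x=9117/230 (≈39.6391) theta=-265/667 (≈-0.3973)
After 5 (propagate distance d=19): x=214043/6670 (≈32.0904) theta=-265/667 (≈-0.3973)
After 6 (curved mirror R=39): x=214043/6670 (≈32.0904) theta=-265718/130065 (≈-2.0430)
After 7 (propagate distance d=45 (to screen)): x=-5188981/86710 (≈-59.8429) theta=-265718/130065 (≈-2.0430)
Rounded to 4 decimal places: x = -59.8429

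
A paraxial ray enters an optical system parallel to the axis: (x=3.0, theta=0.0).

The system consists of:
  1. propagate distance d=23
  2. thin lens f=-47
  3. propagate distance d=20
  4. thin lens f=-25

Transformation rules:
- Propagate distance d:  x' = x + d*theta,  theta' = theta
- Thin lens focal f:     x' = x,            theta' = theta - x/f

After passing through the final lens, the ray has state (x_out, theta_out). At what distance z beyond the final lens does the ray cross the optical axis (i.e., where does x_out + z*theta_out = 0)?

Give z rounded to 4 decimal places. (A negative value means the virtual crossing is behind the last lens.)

Initial: x=3.0000 theta=0.0000
After 1 (propagate distance d=23): x=3.0000 theta=0.0000
After 2 (thin lens f=-47): x=3.0000 theta=3/47 (≈0.0638)
After 3 (propagate distance d=20): x=201/47 (≈4.2766) theta=3/47 (≈0.0638)
After 4 (thin lens f=-25): x=201/47 (≈4.2766) theta=276/1175 (≈0.2349)
z_focus = -x_out/theta_out = -(201/47)/(276/1175) = -1675/92 ≈ -18.2065
Rounded to 4 decimal places: z = -18.2065

Answer: -18.2065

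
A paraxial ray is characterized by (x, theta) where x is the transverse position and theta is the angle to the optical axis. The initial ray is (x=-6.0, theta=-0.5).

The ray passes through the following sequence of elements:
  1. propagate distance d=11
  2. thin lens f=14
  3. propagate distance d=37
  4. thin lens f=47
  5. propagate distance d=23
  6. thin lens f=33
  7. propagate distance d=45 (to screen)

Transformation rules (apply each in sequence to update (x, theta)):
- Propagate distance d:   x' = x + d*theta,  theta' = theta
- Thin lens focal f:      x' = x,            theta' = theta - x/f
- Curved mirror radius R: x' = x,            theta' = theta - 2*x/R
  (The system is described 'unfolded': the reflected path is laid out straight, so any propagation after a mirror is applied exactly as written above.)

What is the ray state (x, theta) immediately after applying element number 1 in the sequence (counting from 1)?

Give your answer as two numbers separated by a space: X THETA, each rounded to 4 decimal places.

Answer: -11.5000 -0.5000

Derivation:
Initial: x=-6.0000 theta=-0.5000
After 1 (propagate distance d=11): x=-11.5000 theta=-0.5000
Rounded to 4 decimal places: x = -11.5000, theta = -0.5000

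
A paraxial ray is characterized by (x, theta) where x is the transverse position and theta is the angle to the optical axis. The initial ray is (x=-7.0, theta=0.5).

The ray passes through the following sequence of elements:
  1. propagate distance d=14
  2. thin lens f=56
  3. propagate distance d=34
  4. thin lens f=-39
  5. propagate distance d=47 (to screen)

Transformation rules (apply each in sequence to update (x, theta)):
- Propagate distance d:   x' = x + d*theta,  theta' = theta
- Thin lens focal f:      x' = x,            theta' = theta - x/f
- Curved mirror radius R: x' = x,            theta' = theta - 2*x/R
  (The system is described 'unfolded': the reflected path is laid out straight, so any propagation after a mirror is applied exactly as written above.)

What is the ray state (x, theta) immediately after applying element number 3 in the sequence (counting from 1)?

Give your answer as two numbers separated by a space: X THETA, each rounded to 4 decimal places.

Answer: 17.0000 0.5000

Derivation:
Initial: x=-7.0000 theta=0.5000
After 1 (propagate distance d=14): x=0.0000 theta=0.5000
After 2 (thin lens f=56): x=0.0000 theta=0.5000
After 3 (propagate distance d=34): x=17.0000 theta=0.5000
Rounded to 4 decimal places: x = 17.0000, theta = 0.5000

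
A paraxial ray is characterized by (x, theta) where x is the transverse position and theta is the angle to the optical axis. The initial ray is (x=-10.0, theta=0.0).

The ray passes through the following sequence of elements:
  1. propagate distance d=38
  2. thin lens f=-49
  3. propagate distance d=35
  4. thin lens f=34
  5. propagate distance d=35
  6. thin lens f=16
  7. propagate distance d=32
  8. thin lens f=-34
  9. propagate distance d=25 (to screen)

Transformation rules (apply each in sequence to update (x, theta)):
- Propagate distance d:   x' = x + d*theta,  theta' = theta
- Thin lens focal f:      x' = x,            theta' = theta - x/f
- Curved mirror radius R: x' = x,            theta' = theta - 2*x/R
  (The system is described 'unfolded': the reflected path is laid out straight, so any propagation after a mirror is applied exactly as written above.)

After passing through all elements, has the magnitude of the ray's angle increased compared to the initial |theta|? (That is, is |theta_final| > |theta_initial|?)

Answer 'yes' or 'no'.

Initial: x=-10.0000 theta=0.0000
After 1 (propagate distance d=38): x=-10.0000 theta=0.0000
After 2 (thin lens f=-49): x=-10.0000 theta=-10/49 (≈-0.2041)
After 3 (propagate distance d=35): x=-120/7 (≈-17.1429) theta=-10/49 (≈-0.2041)
After 4 (thin lens f=34): x=-120/7 (≈-17.1429) theta=250/833 (≈0.3001)
After 5 (propagate distance d=35): x=-790/119 (≈-6.6387) theta=250/833 (≈0.3001)
After 6 (thin lens f=16): x=-790/119 (≈-6.6387) theta=4765/6664 (≈0.7150)
After 7 (propagate distance d=32): x=13530/833 (≈16.2425) theta=4765/6664 (≈0.7150)
After 8 (thin lens f=-34): x=13530/833 (≈16.2425) theta=135125/113288 (≈1.1928)
After 9 (propagate distance d=25 (to screen)): x=5218205/113288 (≈46.0614) theta=135125/113288 (≈1.1928)
|theta_initial|=0.0000 |theta_final|=135125/113288 (≈1.1928) -> increased

Answer: yes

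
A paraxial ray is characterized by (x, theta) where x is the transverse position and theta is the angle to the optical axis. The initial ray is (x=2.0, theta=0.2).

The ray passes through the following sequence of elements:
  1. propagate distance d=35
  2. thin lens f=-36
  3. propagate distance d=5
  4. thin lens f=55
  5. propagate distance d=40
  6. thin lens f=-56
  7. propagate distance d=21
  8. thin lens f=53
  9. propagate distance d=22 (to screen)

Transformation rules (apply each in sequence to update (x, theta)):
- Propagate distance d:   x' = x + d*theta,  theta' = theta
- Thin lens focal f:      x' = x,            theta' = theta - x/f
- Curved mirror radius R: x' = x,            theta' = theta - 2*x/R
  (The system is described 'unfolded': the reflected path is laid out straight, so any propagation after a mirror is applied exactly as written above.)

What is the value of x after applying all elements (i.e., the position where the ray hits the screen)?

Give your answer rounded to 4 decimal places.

Answer: 33.6357

Derivation:
Initial: x=2.0000 theta=0.2000
After 1 (propagate distance d=35): x=9.0000 theta=0.2000
After 2 (thin lens f=-36): x=9.0000 theta=0.4500
After 3 (propagate distance d=5): x=11.2500 theta=0.4500
After 4 (thin lens f=55): x=11.2500 theta=27/110 (≈0.2455)
After 5 (propagate distance d=40): x=927/44 (≈21.0682) theta=27/110 (≈0.2455)
After 6 (thin lens f=-56): x=927/44 (≈21.0682) theta=7659/12320 (≈0.6217)
After 7 (propagate distance d=21): x=60057/1760 (≈34.1233) theta=7659/12320 (≈0.6217)
After 8 (thin lens f=53): x=60057/1760 (≈34.1233) theta=-1809/81620 (≈-0.0222)
After 9 (propagate distance d=22 (to screen)): x=21962763/652960 (≈33.6357) theta=-1809/81620 (≈-0.0222)
Rounded to 4 decimal places: x = 33.6357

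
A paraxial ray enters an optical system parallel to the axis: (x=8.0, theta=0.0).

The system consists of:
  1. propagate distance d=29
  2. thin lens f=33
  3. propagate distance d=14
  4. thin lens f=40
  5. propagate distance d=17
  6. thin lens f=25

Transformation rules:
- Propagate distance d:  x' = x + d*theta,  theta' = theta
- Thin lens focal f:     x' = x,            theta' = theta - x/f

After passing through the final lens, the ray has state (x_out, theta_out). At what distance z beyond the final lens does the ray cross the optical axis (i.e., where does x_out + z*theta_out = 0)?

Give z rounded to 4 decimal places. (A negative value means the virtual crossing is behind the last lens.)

Answer: -4.9310

Derivation:
Initial: x=8.0000 theta=0.0000
After 1 (propagate distance d=29): x=8.0000 theta=0.0000
After 2 (thin lens f=33): x=8.0000 theta=-8/33 (≈-0.2424)
After 3 (propagate distance d=14): x=152/33 (≈4.6061) theta=-8/33 (≈-0.2424)
After 4 (thin lens f=40): x=152/33 (≈4.6061) theta=-59/165 (≈-0.3576)
After 5 (propagate distance d=17): x=-81/55 (≈-1.4727) theta=-59/165 (≈-0.3576)
After 6 (thin lens f=25): x=-81/55 (≈-1.4727) theta=-112/375 (≈-0.2987)
z_focus = -x_out/theta_out = -(-81/55)/(-112/375) = -6075/1232 ≈ -4.9310
Rounded to 4 decimal places: z = -4.9310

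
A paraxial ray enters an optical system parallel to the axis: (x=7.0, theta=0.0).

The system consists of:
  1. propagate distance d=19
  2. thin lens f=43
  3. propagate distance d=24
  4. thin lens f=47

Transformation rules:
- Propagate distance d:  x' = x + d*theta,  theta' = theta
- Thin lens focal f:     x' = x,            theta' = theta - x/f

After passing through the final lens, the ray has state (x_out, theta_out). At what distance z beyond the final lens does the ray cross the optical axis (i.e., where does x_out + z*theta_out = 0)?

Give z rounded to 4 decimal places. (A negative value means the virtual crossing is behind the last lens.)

Answer: 13.5303

Derivation:
Initial: x=7.0000 theta=0.0000
After 1 (propagate distance d=19): x=7.0000 theta=0.0000
After 2 (thin lens f=43): x=7.0000 theta=-7/43 (≈-0.1628)
After 3 (propagate distance d=24): x=133/43 (≈3.0930) theta=-7/43 (≈-0.1628)
After 4 (thin lens f=47): x=133/43 (≈3.0930) theta=-462/2021 (≈-0.2286)
z_focus = -x_out/theta_out = -(133/43)/(-462/2021) = 893/66 ≈ 13.5303
Rounded to 4 decimal places: z = 13.5303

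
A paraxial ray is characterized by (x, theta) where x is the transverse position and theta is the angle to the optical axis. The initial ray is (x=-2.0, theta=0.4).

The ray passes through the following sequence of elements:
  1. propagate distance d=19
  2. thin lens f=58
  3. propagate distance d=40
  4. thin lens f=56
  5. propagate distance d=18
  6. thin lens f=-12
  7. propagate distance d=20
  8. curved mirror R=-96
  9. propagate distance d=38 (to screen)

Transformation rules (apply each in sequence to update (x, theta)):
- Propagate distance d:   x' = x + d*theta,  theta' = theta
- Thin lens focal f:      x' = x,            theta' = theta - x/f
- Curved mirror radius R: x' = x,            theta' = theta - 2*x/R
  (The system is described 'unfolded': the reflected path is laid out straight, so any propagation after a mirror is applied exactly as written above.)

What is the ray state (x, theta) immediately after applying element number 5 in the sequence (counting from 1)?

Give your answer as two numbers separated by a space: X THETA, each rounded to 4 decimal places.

Initial: x=-2.0000 theta=0.4000
After 1 (propagate distance d=19): x=5.6000 theta=0.4000
After 2 (thin lens f=58): x=5.6000 theta=44/145 (≈0.3034)
After 3 (propagate distance d=40): x=2572/145 (≈17.7379) theta=44/145 (≈0.3034)
After 4 (thin lens f=56): x=2572/145 (≈17.7379) theta=-27/2030 (≈-0.0133)
After 5 (propagate distance d=18): x=17761/1015 (≈17.4985) theta=-27/2030 (≈-0.0133)
Rounded to 4 decimal places: x = 17.4985, theta = -0.0133

Answer: 17.4985 -0.0133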